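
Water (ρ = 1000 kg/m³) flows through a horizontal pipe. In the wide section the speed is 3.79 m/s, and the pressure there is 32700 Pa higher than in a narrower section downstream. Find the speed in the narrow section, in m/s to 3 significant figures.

With h₁ = h₂, rearranging Bernoulli gives v₂ = √(v₁² + 2ΔP/ρ).
v₂ = √(3.79² + 2·32700/1000) = √(14.4 + 65.4) = 8.93 m/s.

8.93 m/s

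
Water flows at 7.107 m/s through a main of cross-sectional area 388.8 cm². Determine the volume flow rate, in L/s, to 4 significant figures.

Q = A·v = 0.03888 m² × 7.107 m/s = 0.2763 m³/s.
Converting: 0.2763 m³/s × 1000 = 276.3 L/s.

Q = 276.3 L/s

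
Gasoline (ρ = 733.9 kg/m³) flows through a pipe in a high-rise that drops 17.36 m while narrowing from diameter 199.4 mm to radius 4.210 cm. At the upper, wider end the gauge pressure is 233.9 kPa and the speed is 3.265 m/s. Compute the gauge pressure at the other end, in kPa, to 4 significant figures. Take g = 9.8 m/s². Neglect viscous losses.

P₂ ≈ 239.6 kPa

Mass conservation (A₁v₁ = A₂v₂) gives v₂ = 3.265 × 312.3/55.68 = 18.31 m/s.
Applying Bernoulli between the two ends and solving for P₂: P₂ = P₁ + ½ρ(v₁² − v₂²) − ρgΔh.
P₂ = 233900 + ½·733.9·(3.265² − 18.31²) − 733.9·9.8·(−17.36) = 233900 + (-119100) − (-124900) = 239600 Pa.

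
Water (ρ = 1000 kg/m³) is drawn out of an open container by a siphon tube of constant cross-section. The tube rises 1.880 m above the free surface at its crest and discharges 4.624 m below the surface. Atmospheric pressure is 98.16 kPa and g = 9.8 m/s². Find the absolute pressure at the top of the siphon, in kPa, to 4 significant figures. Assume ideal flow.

The outlet speed comes from Torricelli: v = √(2g·4.624) = 9.520 m/s.
The bore is uniform, so the speed at the crest is the same v. Bernoulli surface→crest: P_atm = P_top + ½ρv² + ρg·h_top.
P_top = 98160 − ½·1000·9.520² − 1000·9.8·1.880 = 34420 Pa.

34.42 kPa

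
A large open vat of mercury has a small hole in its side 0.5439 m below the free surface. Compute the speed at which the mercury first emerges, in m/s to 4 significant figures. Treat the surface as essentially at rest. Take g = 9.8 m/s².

The surface is effectively still and both ends are open, so ½v² = gh and v = √(2·9.8·0.5439) = 3.265 m/s.

3.265 m/s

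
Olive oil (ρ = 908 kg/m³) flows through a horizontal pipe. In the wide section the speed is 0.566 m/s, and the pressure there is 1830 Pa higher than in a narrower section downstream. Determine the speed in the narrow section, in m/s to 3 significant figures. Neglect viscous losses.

With h₁ = h₂, rearranging Bernoulli gives v₂ = √(v₁² + 2ΔP/ρ).
v₂ = √(0.566² + 2·1830/908) = √(0.320 + 4.03) = 2.09 m/s.

v₂ ≈ 2.09 m/s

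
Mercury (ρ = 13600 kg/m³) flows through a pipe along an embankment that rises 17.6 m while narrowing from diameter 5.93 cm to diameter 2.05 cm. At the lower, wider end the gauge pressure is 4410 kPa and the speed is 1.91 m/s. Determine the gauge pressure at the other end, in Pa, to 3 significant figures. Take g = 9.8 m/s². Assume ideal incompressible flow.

P₂ = 352000 Pa

The volume flow rate is constant, so v₂ = (A₁/A₂)v₁ = (27.6/3.30)·1.91 = 16.0 m/s.
Energy conservation along the streamline gives P₂ = P₁ − ½ρ(v₂² − v₁²) − ρg(h₂ − h₁).
P₂ = 4410000 + ½·13600·(1.91² − 16.0²) − 13600·9.8·(+17.6) = 4410000 + (-1710000) − (2350000) = 352000 Pa.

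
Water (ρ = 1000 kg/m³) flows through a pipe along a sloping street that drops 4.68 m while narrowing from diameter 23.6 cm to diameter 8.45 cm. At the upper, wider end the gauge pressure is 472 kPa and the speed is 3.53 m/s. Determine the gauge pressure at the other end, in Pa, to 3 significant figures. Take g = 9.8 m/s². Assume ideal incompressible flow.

P₂ ≈ 145000 Pa

Mass conservation (A₁v₁ = A₂v₂) gives v₂ = 3.53 × 437/56.1 = 27.5 m/s.
Energy conservation along the streamline gives P₂ = P₁ − ½ρ(v₂² − v₁²) − ρg(h₂ − h₁).
P₂ = 472000 + ½·1000·(3.53² − 27.5²) − 1000·9.8·(−4.68) = 472000 + (-373000) − (-45900) = 145000 Pa.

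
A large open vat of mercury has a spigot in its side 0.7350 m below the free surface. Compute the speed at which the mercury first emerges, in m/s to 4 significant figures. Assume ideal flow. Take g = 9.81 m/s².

Torricelli's result v = √(2gh) gives v = √(2·9.81·0.7350) = 3.797 m/s.

v ≈ 3.797 m/s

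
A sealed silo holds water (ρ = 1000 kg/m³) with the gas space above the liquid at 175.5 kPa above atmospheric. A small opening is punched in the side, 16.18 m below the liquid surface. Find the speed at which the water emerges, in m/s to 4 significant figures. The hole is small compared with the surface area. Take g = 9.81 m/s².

v = 25.85 m/s

Take point 1 at the surface (v₁ ≈ 0) and point 2 at the hole (at atmospheric pressure). Bernoulli: P₁ + ρg h = P_atm + ½ρv₂².
With P₁ − P_atm = 175500 Pa, v₂ = √(2gh + 2ΔP/ρ) = √(2·9.81·16.18 + 2·175500/1000) = 25.85 m/s.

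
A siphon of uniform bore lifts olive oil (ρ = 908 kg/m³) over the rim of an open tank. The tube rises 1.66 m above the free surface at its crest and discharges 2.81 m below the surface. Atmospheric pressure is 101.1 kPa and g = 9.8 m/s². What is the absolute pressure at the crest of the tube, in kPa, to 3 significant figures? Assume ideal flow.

P_top ≈ 61.3 kPa

From the surface to the outlet (both open to atmosphere, surface at rest): v = √(2g·h_out) = √(2·9.8·2.81) = 7.42 m/s.
Continuity keeps v the same throughout the tube; from surface to crest, P_atm + 0 = P_top + ½ρv² + ρg·h_top.
P_top = 101100 − ½·908·7.42² − 908·9.8·1.66 = 61300 Pa.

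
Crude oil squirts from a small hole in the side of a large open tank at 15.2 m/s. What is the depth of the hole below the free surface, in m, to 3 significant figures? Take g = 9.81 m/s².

h ≈ 11.8 m

Inverting v = √(2gh) gives h = v² / 2g.
h = 15.2²/(2·9.81) = 231/19.62 = 11.8 m.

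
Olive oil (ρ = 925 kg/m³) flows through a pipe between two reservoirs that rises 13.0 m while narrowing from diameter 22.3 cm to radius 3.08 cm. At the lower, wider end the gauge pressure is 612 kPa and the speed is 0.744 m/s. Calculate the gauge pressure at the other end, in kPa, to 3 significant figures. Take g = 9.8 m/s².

450 kPa

Mass conservation (A₁v₁ = A₂v₂) gives v₂ = 0.744 × 391/29.8 = 9.75 m/s.
Bernoulli: P₁ + ½ρv₁² + ρg h₁ = P₂ + ½ρv₂² + ρg h₂, so P₂ = P₁ + ½ρ(v₁² − v₂²) − ρg(h₂ − h₁).
P₂ = 612000 + ½·925·(0.744² − 9.75²) − 925·9.8·(+13.0) = 612000 + (-43700) − (118000) = 450000 Pa.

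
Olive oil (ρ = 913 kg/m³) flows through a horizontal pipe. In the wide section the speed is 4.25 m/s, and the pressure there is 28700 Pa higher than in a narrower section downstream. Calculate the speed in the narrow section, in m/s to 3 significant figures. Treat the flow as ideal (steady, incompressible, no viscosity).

Along the level pipe P + ½ρv² is conserved, hence v₂² = v₁² + 2(P₁ − P₂)/ρ.
v₂ = √(4.25² + 2·28700/913) = √(18.1 + 62.9) = 9.00 m/s.

9.00 m/s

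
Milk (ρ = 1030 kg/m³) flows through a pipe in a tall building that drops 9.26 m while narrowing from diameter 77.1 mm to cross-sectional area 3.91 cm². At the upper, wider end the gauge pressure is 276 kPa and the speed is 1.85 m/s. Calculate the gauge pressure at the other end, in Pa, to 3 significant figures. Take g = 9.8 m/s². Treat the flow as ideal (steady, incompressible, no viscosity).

P₂ = 120000 Pa

Continuity gives A₁v₁ = A₂v₂, so v₂ = (46.7 cm²)/(3.91 cm²) × 1.85 m/s = 22.1 m/s.
Bernoulli: P₁ + ½ρv₁² + ρg h₁ = P₂ + ½ρv₂² + ρg h₂, so P₂ = P₁ + ½ρ(v₁² − v₂²) − ρg(h₂ − h₁).
P₂ = 276000 + ½·1030·(1.85² − 22.1²) − 1030·9.8·(−9.26) = 276000 + (-250000) − (-93500) = 120000 Pa.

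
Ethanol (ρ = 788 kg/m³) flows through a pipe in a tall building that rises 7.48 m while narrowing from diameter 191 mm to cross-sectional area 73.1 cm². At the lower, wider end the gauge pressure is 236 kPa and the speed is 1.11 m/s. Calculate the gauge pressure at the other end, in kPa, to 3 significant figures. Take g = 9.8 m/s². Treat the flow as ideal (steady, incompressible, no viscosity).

Continuity gives A₁v₁ = A₂v₂, so v₂ = (287 cm²)/(73.1 cm²) × 1.11 m/s = 4.35 m/s.
Applying Bernoulli between the two ends and solving for P₂: P₂ = P₁ + ½ρ(v₁² − v₂²) − ρgΔh.
P₂ = 236000 + ½·788·(1.11² − 4.35²) − 788·9.8·(+7.48) = 236000 + (-6970) − (57800) = 171000 Pa.

P₂ ≈ 171 kPa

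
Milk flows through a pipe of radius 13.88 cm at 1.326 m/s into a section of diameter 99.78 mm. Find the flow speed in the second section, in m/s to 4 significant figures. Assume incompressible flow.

10.26 m/s

Continuity gives A₁v₁ = A₂v₂, so v₂ = (605.2 cm²)/(78.19 cm²) × 1.326 m/s = 10.26 m/s.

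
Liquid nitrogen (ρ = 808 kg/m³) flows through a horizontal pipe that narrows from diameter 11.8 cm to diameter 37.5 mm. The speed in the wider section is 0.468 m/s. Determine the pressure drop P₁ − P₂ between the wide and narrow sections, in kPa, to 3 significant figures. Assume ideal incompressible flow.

8.59 kPa

Mass conservation (A₁v₁ = A₂v₂) gives v₂ = 0.468 × 109/11.0 = 4.63 m/s.
With no height change, Bernoulli's equation is P₁ + ½ρv₁² = P₂ + ½ρv₂².
P₁ − P₂ = ½·808·(4.63² − 0.468²) = ½·808·21.3 = 8590 Pa.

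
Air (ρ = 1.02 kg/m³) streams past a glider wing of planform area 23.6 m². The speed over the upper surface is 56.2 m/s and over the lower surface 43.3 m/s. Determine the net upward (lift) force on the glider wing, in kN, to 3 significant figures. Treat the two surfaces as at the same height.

F ≈ 15.4 kN

The faster flow above has the lower pressure; Bernoulli (same height) gives ΔP = ½ρ(v_up² − v_low²).
ΔP = ½·1.02·(56.2² − 43.3²) = 655 Pa.
Lift = ΔP · A = 655 × 23.6 = 15400 N.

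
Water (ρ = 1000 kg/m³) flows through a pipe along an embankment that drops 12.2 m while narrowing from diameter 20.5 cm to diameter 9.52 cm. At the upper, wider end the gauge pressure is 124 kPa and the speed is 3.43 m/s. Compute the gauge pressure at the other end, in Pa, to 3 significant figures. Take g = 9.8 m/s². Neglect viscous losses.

P₂ ≈ 123000 Pa

Mass conservation (A₁v₁ = A₂v₂) gives v₂ = 3.43 × 330/71.2 = 15.9 m/s.
Applying Bernoulli between the two ends and solving for P₂: P₂ = P₁ + ½ρ(v₁² − v₂²) − ρgΔh.
P₂ = 124000 + ½·1000·(3.43² − 15.9²) − 1000·9.8·(−12.2) = 124000 + (-121000) − (-120000) = 123000 Pa.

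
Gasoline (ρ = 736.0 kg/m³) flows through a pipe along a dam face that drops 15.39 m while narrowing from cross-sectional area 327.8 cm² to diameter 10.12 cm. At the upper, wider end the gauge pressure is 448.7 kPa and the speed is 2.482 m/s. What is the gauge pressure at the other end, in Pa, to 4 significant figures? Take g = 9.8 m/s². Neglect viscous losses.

P₂ = 524300 Pa

Continuity gives A₁v₁ = A₂v₂, so v₂ = (327.8 cm²)/(80.44 cm²) × 2.482 m/s = 10.11 m/s.
Bernoulli: P₁ + ½ρv₁² + ρg h₁ = P₂ + ½ρv₂² + ρg h₂, so P₂ = P₁ + ½ρ(v₁² − v₂²) − ρg(h₂ − h₁).
P₂ = 448700 + ½·736.0·(2.482² − 10.11²) − 736.0·9.8·(−15.39) = 448700 + (-35380) − (-111000) = 524300 Pa.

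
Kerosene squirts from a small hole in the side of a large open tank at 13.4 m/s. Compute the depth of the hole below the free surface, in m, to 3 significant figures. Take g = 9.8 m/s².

h ≈ 9.16 m

Inverting v = √(2gh) gives h = v² / 2g.
h = 13.4²/(2·9.8) = 180/19.60 = 9.16 m.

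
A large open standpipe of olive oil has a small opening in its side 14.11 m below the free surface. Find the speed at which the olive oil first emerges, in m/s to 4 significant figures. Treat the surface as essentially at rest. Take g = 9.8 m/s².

v ≈ 16.63 m/s

The surface is effectively still and both ends are open, so ½v² = gh and v = √(2·9.8·14.11) = 16.63 m/s.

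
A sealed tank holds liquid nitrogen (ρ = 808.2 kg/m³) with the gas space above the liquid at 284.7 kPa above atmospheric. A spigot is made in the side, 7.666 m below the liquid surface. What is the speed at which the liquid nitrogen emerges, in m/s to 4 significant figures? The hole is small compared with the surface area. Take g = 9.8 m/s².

Take point 1 at the surface (v₁ ≈ 0) and point 2 at the hole (at atmospheric pressure). Bernoulli: P₁ + ρg h = P_atm + ½ρv₂².
With P₁ − P_atm = 284700 Pa, v₂ = √(2gh + 2ΔP/ρ) = √(2·9.8·7.666 + 2·284700/808.2) = 29.24 m/s.

29.24 m/s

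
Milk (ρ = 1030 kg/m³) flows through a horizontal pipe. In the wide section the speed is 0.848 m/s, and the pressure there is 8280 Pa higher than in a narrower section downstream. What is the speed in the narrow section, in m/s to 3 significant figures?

v₂ = 4.10 m/s

With h₁ = h₂, rearranging Bernoulli gives v₂ = √(v₁² + 2ΔP/ρ).
v₂ = √(0.848² + 2·8280/1030) = √(0.719 + 16.1) = 4.10 m/s.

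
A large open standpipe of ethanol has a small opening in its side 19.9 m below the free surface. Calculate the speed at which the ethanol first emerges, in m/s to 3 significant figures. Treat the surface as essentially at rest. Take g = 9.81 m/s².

v ≈ 19.8 m/s

With the surface at rest and both surface and jet at atmospheric pressure, Bernoulli gives ρg h = ½ρv², so v = √(2gh) = √(2·9.81·19.9) = 19.8 m/s.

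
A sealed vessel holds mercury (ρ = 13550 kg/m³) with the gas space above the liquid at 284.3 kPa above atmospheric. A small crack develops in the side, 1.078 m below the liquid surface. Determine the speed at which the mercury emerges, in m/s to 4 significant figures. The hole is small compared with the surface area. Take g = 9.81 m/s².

v = 7.944 m/s

Take point 1 at the surface (v₁ ≈ 0) and point 2 at the hole (at atmospheric pressure). Bernoulli: P₁ + ρg h = P_atm + ½ρv₂².
With P₁ − P_atm = 284300 Pa, v₂ = √(2gh + 2ΔP/ρ) = √(2·9.81·1.078 + 2·284300/13550) = 7.944 m/s.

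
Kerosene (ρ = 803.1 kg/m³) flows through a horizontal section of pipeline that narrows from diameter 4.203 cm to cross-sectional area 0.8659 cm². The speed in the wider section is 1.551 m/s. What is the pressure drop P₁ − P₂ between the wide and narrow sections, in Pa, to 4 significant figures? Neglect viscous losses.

ΔP ≈ 247000 Pa

By continuity, v₂ = v₁·A₁/A₂ = 1.551·(13.87/0.8659) = 24.85 m/s.
Along the horizontal streamline, P + ½ρv² is constant.
P₁ − P₂ = ½·803.1·(24.85² − 1.551²) = ½·803.1·615.2 = 247000 Pa.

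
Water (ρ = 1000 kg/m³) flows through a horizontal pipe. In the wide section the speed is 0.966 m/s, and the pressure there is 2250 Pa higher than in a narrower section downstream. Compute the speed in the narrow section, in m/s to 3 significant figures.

With h₁ = h₂, rearranging Bernoulli gives v₂ = √(v₁² + 2ΔP/ρ).
v₂ = √(0.966² + 2·2250/1000) = √(0.933 + 4.50) = 2.33 m/s.

v₂ = 2.33 m/s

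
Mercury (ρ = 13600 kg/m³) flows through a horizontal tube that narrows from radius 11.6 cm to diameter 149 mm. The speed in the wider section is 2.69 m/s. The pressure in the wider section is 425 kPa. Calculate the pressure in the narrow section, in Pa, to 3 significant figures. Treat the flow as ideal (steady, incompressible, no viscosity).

185000 Pa

Continuity gives A₁v₁ = A₂v₂, so v₂ = (423 cm²)/(174 cm²) × 2.69 m/s = 6.52 m/s.
With no height change, Bernoulli's equation is P₁ + ½ρv₁² = P₂ + ½ρv₂².
P₂ = P₁ − ½ρ(v₂² − v₁²) = 425000 − ½·13600·(6.52² − 2.69²) = 425000 − 240000 = 185000 Pa.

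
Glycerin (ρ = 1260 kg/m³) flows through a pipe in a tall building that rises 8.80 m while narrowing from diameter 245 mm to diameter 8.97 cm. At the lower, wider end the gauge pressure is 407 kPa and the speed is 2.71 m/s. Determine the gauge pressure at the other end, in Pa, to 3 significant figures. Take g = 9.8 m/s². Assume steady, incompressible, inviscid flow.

The volume flow rate is constant, so v₂ = (A₁/A₂)v₁ = (471/63.2)·2.71 = 20.2 m/s.
Applying Bernoulli between the two ends and solving for P₂: P₂ = P₁ + ½ρ(v₁² − v₂²) − ρgΔh.
P₂ = 407000 + ½·1260·(2.71² − 20.2²) − 1260·9.8·(+8.80) = 407000 + (-253000) − (109000) = 45500 Pa.

45500 Pa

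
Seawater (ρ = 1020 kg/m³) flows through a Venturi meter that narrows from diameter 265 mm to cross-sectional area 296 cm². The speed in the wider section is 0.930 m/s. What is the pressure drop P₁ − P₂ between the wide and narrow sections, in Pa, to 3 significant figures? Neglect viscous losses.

Continuity gives A₁v₁ = A₂v₂, so v₂ = (552 cm²)/(296 cm²) × 0.930 m/s = 1.73 m/s.
The pipe is horizontal, so Bernoulli reduces to P₁ + ½ρv₁² = P₂ + ½ρv₂².
P₁ − P₂ = ½·1020·(1.73² − 0.930²) = ½·1020·2.14 = 1090 Pa.

ΔP = 1090 Pa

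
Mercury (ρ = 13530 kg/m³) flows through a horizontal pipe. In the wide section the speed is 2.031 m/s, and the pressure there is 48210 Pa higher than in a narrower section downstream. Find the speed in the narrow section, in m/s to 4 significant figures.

v₂ ≈ 3.354 m/s

Along the level pipe P + ½ρv² is conserved, hence v₂² = v₁² + 2(P₁ − P₂)/ρ.
v₂ = √(2.031² + 2·48210/13530) = √(4.125 + 7.126) = 3.354 m/s.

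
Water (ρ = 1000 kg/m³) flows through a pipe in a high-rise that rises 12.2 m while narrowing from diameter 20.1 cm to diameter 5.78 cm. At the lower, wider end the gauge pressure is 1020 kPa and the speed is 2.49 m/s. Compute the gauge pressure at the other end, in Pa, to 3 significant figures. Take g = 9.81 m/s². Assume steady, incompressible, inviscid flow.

Mass conservation (A₁v₁ = A₂v₂) gives v₂ = 2.49 × 317/26.2 = 30.1 m/s.
Applying Bernoulli between the two ends and solving for P₂: P₂ = P₁ + ½ρ(v₁² − v₂²) − ρgΔh.
P₂ = 1020000 + ½·1000·(2.49² − 30.1²) − 1000·9.81·(+12.2) = 1020000 + (-450000) − (120000) = 450000 Pa.

P₂ ≈ 450000 Pa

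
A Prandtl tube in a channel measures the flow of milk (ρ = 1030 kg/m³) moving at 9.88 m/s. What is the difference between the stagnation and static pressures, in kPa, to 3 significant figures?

50.3 kPa

The dynamic pressure equals the rise in static pressure at the stagnation point: ΔP = ½ρv².
ΔP = ½·1030·9.88² = 50300 Pa.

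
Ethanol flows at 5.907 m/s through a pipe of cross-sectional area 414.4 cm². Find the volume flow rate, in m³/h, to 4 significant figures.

Q = 881.2 m³/h

Q = A·v = 0.04144 m² × 5.907 m/s = 0.2448 m³/s.
Converting: 0.2448 m³/s × 3600 = 881.2 m³/h.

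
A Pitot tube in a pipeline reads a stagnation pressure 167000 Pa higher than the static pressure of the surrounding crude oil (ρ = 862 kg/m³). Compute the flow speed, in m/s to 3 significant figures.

v = 19.7 m/s

At the stagnation point the flow is brought to rest, so Bernoulli gives P_stag − P_static = ½ρv².
v = √(2ΔP/ρ) = √(2·167000/862) = 19.7 m/s.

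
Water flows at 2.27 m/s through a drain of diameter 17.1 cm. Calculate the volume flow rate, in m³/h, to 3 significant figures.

Q = A·v = 0.0230 m² × 2.27 m/s = 0.0521 m³/s.
Converting: 0.0521 m³/s × 3600 = 188 m³/h.

188 m³/h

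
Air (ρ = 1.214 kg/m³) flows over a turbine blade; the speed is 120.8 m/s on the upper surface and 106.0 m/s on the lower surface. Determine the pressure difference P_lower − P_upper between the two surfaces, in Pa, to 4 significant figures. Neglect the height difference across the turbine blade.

2037 Pa

With negligible Δh, P + ½ρv² is constant, so P_low − P_up = ½ρ(v_up² − v_low²).
ΔP = ½·1.214·(120.8² − 106.0²) = 2037 Pa.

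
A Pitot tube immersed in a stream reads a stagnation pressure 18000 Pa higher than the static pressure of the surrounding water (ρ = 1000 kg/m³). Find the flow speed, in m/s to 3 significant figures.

v ≈ 6.00 m/s

At the stagnation point the flow is brought to rest, so Bernoulli gives P_stag − P_static = ½ρv².
v = √(2ΔP/ρ) = √(2·18000/1000) = 6.00 m/s.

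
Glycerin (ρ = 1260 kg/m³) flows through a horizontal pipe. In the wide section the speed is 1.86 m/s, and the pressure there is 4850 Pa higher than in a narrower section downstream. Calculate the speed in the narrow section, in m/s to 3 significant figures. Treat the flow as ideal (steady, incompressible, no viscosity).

With h₁ = h₂, rearranging Bernoulli gives v₂ = √(v₁² + 2ΔP/ρ).
v₂ = √(1.86² + 2·4850/1260) = √(3.46 + 7.70) = 3.34 m/s.

3.34 m/s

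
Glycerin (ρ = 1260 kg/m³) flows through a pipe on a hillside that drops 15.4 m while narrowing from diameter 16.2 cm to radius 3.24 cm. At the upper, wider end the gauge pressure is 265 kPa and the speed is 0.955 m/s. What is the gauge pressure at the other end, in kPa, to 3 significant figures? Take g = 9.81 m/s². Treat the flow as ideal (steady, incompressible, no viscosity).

P₂ ≈ 433 kPa

Mass conservation (A₁v₁ = A₂v₂) gives v₂ = 0.955 × 206/33.0 = 5.97 m/s.
Bernoulli: P₁ + ½ρv₁² + ρg h₁ = P₂ + ½ρv₂² + ρg h₂, so P₂ = P₁ + ½ρ(v₁² − v₂²) − ρg(h₂ − h₁).
P₂ = 265000 + ½·1260·(0.955² − 5.97²) − 1260·9.81·(−15.4) = 265000 + (-21900) − (-190000) = 433000 Pa.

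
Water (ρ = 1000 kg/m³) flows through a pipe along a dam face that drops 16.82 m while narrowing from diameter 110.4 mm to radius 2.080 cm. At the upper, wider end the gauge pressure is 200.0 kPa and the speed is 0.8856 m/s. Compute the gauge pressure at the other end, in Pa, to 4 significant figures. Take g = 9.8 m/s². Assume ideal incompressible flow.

345800 Pa

Continuity gives A₁v₁ = A₂v₂, so v₂ = (95.73 cm²)/(13.59 cm²) × 0.8856 m/s = 6.237 m/s.
Applying Bernoulli between the two ends and solving for P₂: P₂ = P₁ + ½ρ(v₁² − v₂²) − ρgΔh.
P₂ = 200000 + ½·1000·(0.8856² − 6.237²) − 1000·9.8·(−16.82) = 200000 + (-19060) − (-164800) = 345800 Pa.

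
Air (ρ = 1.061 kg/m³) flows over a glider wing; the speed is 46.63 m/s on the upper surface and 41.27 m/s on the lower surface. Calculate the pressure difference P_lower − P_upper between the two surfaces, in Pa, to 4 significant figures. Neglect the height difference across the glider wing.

249.9 Pa

Bernoulli (same height): P_lower − P_upper = ½ρ(v_upper² − v_lower²).
ΔP = ½·1.061·(46.63² − 41.27²) = 249.9 Pa.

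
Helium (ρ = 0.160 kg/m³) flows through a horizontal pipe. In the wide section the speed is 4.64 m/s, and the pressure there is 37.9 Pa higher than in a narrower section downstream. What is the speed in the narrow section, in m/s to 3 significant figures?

v₂ ≈ 22.3 m/s

Along the level pipe P + ½ρv² is conserved, hence v₂² = v₁² + 2(P₁ − P₂)/ρ.
v₂ = √(4.64² + 2·37.9/0.160) = √(21.5 + 474) = 22.3 m/s.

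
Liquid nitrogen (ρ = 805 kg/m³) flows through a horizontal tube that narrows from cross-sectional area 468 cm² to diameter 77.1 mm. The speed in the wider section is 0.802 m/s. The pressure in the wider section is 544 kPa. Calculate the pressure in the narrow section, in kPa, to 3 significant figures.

Mass conservation (A₁v₁ = A₂v₂) gives v₂ = 0.802 × 468/46.7 = 8.04 m/s.
The pipe is horizontal, so Bernoulli reduces to P₁ + ½ρv₁² = P₂ + ½ρv₂².
P₂ = P₁ − ½ρ(v₂² − v₁²) = 544000 − ½·805·(8.04² − 0.802²) = 544000 − 25800 = 518000 Pa.

P₂ ≈ 518 kPa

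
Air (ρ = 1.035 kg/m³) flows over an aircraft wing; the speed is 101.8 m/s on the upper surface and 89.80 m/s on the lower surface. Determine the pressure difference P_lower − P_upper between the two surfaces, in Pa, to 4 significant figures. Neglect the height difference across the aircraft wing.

ΔP = 1190 Pa

Bernoulli (same height): P_lower − P_upper = ½ρ(v_upper² − v_lower²).
ΔP = ½·1.035·(101.8² − 89.80²) = 1190 Pa.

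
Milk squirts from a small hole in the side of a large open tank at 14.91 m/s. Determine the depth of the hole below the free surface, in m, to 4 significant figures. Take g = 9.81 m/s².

Inverting v = √(2gh) gives h = v² / 2g.
h = 14.91²/(2·9.81) = 222.3/19.62 = 11.33 m.

h ≈ 11.33 m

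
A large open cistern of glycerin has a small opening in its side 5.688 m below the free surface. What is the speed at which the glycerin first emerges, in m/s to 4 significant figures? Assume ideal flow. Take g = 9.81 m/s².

10.56 m/s

With the surface at rest and both surface and jet at atmospheric pressure, Bernoulli gives ρg h = ½ρv², so v = √(2gh) = √(2·9.81·5.688) = 10.56 m/s.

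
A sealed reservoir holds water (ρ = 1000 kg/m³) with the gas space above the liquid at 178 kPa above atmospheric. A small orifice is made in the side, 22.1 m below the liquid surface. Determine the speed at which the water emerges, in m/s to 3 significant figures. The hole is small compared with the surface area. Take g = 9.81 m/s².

Take point 1 at the surface (v₁ ≈ 0) and point 2 at the hole (at atmospheric pressure). Bernoulli: P₁ + ρg h = P_atm + ½ρv₂².
With P₁ − P_atm = 178000 Pa, v₂ = √(2gh + 2ΔP/ρ) = √(2·9.81·22.1 + 2·178000/1000) = 28.1 m/s.

v ≈ 28.1 m/s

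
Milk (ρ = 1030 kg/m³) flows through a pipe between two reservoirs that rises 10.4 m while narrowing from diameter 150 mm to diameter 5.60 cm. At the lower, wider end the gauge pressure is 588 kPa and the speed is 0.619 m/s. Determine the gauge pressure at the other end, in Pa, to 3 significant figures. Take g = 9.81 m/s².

Mass conservation (A₁v₁ = A₂v₂) gives v₂ = 0.619 × 177/24.6 = 4.44 m/s.
Applying Bernoulli between the two ends and solving for P₂: P₂ = P₁ + ½ρ(v₁² − v₂²) − ρgΔh.
P₂ = 588000 + ½·1030·(0.619² − 4.44²) − 1030·9.81·(+10.4) = 588000 + (-9960) − (105000) = 473000 Pa.

473000 Pa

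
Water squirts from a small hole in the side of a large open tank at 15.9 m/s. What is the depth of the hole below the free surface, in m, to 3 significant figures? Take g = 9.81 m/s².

h ≈ 12.9 m

Inverting v = √(2gh) gives h = v² / 2g.
h = 15.9²/(2·9.81) = 253/19.62 = 12.9 m.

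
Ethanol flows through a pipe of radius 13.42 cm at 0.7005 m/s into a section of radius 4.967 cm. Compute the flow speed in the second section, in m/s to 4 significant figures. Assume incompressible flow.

Mass conservation (A₁v₁ = A₂v₂) gives v₂ = 0.7005 × 565.8/77.51 = 5.114 m/s.

5.114 m/s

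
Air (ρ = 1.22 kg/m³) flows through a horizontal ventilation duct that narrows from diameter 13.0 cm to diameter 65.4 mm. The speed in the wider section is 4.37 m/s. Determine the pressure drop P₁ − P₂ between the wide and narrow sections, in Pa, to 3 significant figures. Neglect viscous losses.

170 Pa

By continuity, v₂ = v₁·A₁/A₂ = 4.37·(133/33.6) = 17.3 m/s.
Bernoulli (h₁ = h₂): P₁ − P₂ = ½ρ(v₂² − v₁²).
P₁ − P₂ = ½·1.22·(17.3² − 4.37²) = ½·1.22·279 = 170 Pa.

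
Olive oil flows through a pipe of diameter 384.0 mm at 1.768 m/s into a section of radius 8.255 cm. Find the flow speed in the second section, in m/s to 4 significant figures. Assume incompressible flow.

By continuity, v₂ = v₁·A₁/A₂ = 1.768·(1158/214.1) = 9.564 m/s.

9.564 m/s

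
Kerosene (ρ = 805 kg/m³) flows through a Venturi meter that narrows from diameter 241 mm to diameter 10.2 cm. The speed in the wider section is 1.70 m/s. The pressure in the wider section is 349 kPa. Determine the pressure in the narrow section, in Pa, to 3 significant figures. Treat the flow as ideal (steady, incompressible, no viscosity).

Mass conservation (A₁v₁ = A₂v₂) gives v₂ = 1.70 × 456/81.7 = 9.49 m/s.
The pipe is horizontal, so Bernoulli reduces to P₁ + ½ρv₁² = P₂ + ½ρv₂².
P₂ = P₁ − ½ρ(v₂² − v₁²) = 349000 − ½·805·(9.49² − 1.70²) = 349000 − 35100 = 314000 Pa.

P₂ ≈ 314000 Pa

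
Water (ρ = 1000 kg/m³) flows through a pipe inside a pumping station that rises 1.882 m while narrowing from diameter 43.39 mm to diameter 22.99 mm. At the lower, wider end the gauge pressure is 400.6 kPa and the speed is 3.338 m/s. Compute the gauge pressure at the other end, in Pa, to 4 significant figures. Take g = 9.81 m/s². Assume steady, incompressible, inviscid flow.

Continuity gives A₁v₁ = A₂v₂, so v₂ = (14.79 cm²)/(4.151 cm²) × 3.338 m/s = 11.89 m/s.
Bernoulli: P₁ + ½ρv₁² + ρg h₁ = P₂ + ½ρv₂² + ρg h₂, so P₂ = P₁ + ½ρ(v₁² − v₂²) − ρg(h₂ − h₁).
P₂ = 400600 + ½·1000·(3.338² − 11.89²) − 1000·9.81·(+1.882) = 400600 + (-65120) − (18460) = 317000 Pa.

P₂ = 317000 Pa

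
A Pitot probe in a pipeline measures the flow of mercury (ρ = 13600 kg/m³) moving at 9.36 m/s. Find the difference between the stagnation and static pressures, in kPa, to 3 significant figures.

Bernoulli between the free stream and the stagnation point: ½ρv² = P_stag − P_static.
ΔP = ½·13600·9.36² = 596000 Pa.

596 kPa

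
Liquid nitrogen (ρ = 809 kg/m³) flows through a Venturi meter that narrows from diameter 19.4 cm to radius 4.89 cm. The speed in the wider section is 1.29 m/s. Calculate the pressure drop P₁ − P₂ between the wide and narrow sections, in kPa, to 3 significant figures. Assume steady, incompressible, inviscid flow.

By continuity, v₂ = v₁·A₁/A₂ = 1.29·(296/75.1) = 5.08 m/s.
Bernoulli (h₁ = h₂): P₁ − P₂ = ½ρ(v₂² − v₁²).
P₁ − P₂ = ½·809·(5.08² − 1.29²) = ½·809·24.1 = 9750 Pa.

9.75 kPa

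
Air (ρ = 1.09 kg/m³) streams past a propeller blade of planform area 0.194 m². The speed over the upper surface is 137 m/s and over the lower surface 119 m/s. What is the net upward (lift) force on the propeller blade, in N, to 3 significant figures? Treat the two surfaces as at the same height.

The faster flow above has the lower pressure; Bernoulli (same height) gives ΔP = ½ρ(v_up² − v_low²).
ΔP = ½·1.09·(137² − 119²) = 2510 Pa.
Lift = ΔP · A = 2510 × 0.194 = 487 N.

487 N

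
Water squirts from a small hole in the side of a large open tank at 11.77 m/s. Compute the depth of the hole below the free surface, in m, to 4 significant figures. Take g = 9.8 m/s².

h ≈ 7.068 m

Inverting v = √(2gh) gives h = v² / 2g.
h = 11.77²/(2·9.8) = 138.5/19.60 = 7.068 m.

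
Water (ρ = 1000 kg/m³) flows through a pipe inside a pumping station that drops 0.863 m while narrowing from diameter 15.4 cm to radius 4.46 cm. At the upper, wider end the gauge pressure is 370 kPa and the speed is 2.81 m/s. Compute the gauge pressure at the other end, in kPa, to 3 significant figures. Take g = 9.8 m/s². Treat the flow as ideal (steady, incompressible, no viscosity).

P₂ = 347 kPa

By continuity, v₂ = v₁·A₁/A₂ = 2.81·(186/62.5) = 8.38 m/s.
Bernoulli: P₁ + ½ρv₁² + ρg h₁ = P₂ + ½ρv₂² + ρg h₂, so P₂ = P₁ + ½ρ(v₁² − v₂²) − ρg(h₂ − h₁).
P₂ = 370000 + ½·1000·(2.81² − 8.38²) − 1000·9.8·(−0.863) = 370000 + (-31100) − (-8460) = 347000 Pa.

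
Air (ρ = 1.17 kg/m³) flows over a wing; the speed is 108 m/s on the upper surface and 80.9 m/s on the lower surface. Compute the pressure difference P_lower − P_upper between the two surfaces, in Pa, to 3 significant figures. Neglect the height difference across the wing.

Bernoulli (same height): P_lower − P_upper = ½ρ(v_upper² − v_lower²).
ΔP = ½·1.17·(108² − 80.9²) = 2990 Pa.

ΔP = 2990 Pa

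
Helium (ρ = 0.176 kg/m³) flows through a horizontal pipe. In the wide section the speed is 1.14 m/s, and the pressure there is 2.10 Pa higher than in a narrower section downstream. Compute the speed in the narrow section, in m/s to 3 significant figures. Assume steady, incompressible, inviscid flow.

Horizontal Bernoulli: P₁ + ½ρv₁² = P₂ + ½ρv₂², so v₂² = v₁² + 2(P₁ − P₂)/ρ.
v₂ = √(1.14² + 2·2.10/0.176) = √(1.30 + 23.9) = 5.02 m/s.

5.02 m/s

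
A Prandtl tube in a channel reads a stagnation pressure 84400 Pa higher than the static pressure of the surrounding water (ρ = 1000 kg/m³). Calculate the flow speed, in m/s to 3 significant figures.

The dynamic pressure equals the rise in static pressure at the stagnation point: ΔP = ½ρv².
v = √(2ΔP/ρ) = √(2·84400/1000) = 13.0 m/s.

v ≈ 13.0 m/s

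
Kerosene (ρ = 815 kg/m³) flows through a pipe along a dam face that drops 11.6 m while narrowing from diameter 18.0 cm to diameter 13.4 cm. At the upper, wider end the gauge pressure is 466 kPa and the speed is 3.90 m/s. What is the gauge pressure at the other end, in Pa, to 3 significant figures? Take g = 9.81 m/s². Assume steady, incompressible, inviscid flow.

Mass conservation (A₁v₁ = A₂v₂) gives v₂ = 3.90 × 254/141 = 7.04 m/s.
Bernoulli: P₁ + ½ρv₁² + ρg h₁ = P₂ + ½ρv₂² + ρg h₂, so P₂ = P₁ + ½ρ(v₁² − v₂²) − ρg(h₂ − h₁).
P₂ = 466000 + ½·815·(3.90² − 7.04²) − 815·9.81·(−11.6) = 466000 + (-14000) − (-92700) = 545000 Pa.

P₂ ≈ 545000 Pa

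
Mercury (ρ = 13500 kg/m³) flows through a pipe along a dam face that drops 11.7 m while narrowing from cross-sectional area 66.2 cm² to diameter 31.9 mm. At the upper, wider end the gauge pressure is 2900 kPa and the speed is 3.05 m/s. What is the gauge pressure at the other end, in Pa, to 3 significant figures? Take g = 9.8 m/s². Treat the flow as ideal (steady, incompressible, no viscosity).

The volume flow rate is constant, so v₂ = (A₁/A₂)v₁ = (66.2/7.99)·3.05 = 25.3 m/s.
Energy conservation along the streamline gives P₂ = P₁ − ½ρ(v₂² − v₁²) − ρg(h₂ − h₁).
P₂ = 2900000 + ½·13500·(3.05² − 25.3²) − 13500·9.8·(−11.7) = 2900000 + (-4250000) − (-1550000) = 203000 Pa.

P₂ ≈ 203000 Pa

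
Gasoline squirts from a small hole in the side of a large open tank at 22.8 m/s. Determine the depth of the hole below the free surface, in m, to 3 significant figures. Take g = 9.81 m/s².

26.5 m

Torricelli: v = √(2gh), so h = v²/(2g).
h = 22.8²/(2·9.81) = 520/19.62 = 26.5 m.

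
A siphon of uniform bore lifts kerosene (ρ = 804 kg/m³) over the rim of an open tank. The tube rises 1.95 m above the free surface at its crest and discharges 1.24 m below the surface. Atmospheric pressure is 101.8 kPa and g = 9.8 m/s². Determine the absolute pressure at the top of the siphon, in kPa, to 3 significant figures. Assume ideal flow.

The outlet speed comes from Torricelli: v = √(2g·1.24) = 4.93 m/s.
Continuity keeps v the same throughout the tube; from surface to crest, P_atm + 0 = P_top + ½ρv² + ρg·h_top.
P_top = 101800 − ½·804·4.93² − 804·9.8·1.95 = 76700 Pa.

P_top ≈ 76.7 kPa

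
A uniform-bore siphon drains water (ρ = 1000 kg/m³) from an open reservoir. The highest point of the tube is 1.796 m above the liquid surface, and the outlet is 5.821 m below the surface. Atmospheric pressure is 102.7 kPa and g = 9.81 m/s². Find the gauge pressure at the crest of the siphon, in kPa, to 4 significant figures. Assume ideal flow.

The outlet speed comes from Torricelli: v = √(2g·5.821) = 10.69 m/s.
The bore is uniform, so the speed at the crest is the same v. Bernoulli surface→crest: P_atm = P_top + ½ρv² + ρg·h_top.
P_top = 102700 − ½·1000·10.69² − 1000·9.81·1.796 = 27980 Pa. So P_gauge = P_top − P_atm = -74720 Pa.

-74.72 kPa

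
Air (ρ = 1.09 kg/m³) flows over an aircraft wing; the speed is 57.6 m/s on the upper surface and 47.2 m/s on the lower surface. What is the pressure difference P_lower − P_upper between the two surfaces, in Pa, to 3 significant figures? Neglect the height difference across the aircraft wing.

Bernoulli (same height): P_lower − P_upper = ½ρ(v_upper² − v_lower²).
ΔP = ½·1.09·(57.6² − 47.2²) = 594 Pa.

ΔP ≈ 594 Pa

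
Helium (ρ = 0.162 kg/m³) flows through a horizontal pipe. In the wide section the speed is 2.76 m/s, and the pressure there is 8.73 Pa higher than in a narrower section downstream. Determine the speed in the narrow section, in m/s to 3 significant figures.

v₂ ≈ 10.7 m/s

Along the level pipe P + ½ρv² is conserved, hence v₂² = v₁² + 2(P₁ − P₂)/ρ.
v₂ = √(2.76² + 2·8.73/0.162) = √(7.62 + 108) = 10.7 m/s.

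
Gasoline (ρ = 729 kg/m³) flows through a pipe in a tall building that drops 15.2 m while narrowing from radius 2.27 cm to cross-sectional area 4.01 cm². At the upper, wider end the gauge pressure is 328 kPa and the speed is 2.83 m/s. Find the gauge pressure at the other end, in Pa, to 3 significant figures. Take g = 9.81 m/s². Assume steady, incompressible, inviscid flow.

The volume flow rate is constant, so v₂ = (A₁/A₂)v₁ = (16.2/4.01)·2.83 = 11.4 m/s.
Bernoulli: P₁ + ½ρv₁² + ρg h₁ = P₂ + ½ρv₂² + ρg h₂, so P₂ = P₁ + ½ρ(v₁² − v₂²) − ρg(h₂ − h₁).
P₂ = 328000 + ½·729·(2.83² − 11.4²) − 729·9.81·(−15.2) = 328000 + (-44700) − (-109000) = 392000 Pa.

P₂ ≈ 392000 Pa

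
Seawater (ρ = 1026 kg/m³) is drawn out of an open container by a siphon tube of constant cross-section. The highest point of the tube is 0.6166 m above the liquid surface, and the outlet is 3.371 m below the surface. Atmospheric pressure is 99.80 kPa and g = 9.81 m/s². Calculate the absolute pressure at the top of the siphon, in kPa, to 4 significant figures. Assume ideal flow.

From the surface to the outlet (both open to atmosphere, surface at rest): v = √(2g·h_out) = √(2·9.81·3.371) = 8.133 m/s.
Continuity keeps v the same throughout the tube; from surface to crest, P_atm + 0 = P_top + ½ρv² + ρg·h_top.
P_top = 99800 − ½·1026·8.133² − 1026·9.81·0.6166 = 59660 Pa.

59.66 kPa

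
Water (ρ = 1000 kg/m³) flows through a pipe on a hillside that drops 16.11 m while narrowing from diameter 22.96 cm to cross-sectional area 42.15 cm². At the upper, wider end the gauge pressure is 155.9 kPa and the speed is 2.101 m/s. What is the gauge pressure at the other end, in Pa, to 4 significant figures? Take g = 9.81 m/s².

103200 Pa

Mass conservation (A₁v₁ = A₂v₂) gives v₂ = 2.101 × 414.0/42.15 = 20.64 m/s.
Energy conservation along the streamline gives P₂ = P₁ − ½ρ(v₂² − v₁²) − ρg(h₂ − h₁).
P₂ = 155900 + ½·1000·(2.101² − 20.64²) − 1000·9.81·(−16.11) = 155900 + (-210800) − (-158000) = 103200 Pa.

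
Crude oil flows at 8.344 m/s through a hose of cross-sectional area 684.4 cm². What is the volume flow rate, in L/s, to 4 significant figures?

Q = A·v = 0.06844 m² × 8.344 m/s = 0.5711 m³/s.
Converting: 0.5711 m³/s × 1000 = 571.1 L/s.

Q = 571.1 L/s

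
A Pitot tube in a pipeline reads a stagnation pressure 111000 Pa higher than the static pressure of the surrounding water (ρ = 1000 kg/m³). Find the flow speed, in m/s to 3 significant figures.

The dynamic pressure equals the rise in static pressure at the stagnation point: ΔP = ½ρv².
v = √(2ΔP/ρ) = √(2·111000/1000) = 14.9 m/s.

v ≈ 14.9 m/s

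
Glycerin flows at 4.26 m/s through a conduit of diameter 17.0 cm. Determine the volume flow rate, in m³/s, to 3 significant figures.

Q = A·v = 0.0227 m² × 4.26 m/s = 0.0967 m³/s.

Q ≈ 0.0967 m³/s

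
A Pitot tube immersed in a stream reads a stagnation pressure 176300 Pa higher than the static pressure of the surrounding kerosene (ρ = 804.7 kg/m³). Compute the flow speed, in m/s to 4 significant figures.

v ≈ 20.93 m/s

The dynamic pressure equals the rise in static pressure at the stagnation point: ΔP = ½ρv².
v = √(2ΔP/ρ) = √(2·176300/804.7) = 20.93 m/s.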